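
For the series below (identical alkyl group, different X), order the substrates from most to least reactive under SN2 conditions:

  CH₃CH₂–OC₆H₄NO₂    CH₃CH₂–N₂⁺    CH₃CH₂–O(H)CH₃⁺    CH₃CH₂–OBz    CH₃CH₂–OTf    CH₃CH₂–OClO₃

CH₃CH₂–N₂⁺ > CH₃CH₂–OTf > CH₃CH₂–OClO₃ > CH₃CH₂–O(H)CH₃⁺ > CH₃CH₂–OBz > CH₃CH₂–OC₆H₄NO₂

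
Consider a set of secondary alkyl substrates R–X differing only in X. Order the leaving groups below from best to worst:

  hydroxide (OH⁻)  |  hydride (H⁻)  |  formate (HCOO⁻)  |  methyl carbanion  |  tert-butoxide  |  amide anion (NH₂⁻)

The more stable X⁻ (or X) is on its own — i.e. the weaker a base it is — the better a leaving group it makes.
formate (HCOO⁻): pKₐ(HCOOH) ≈ 3.8
hydroxide (OH⁻): pKₐ(H₂O) ≈ 15.7 — strong base; essentially never leaves without prior activation
tert-butoxide: pKₐ(t-BuOH) ≈ 18
hydride (H⁻): pKₐ(H₂) ≈ 36 — extremely strong base; leaves only in special hydride-transfer contexts
amide anion (NH₂⁻): pKₐ(NH₃) ≈ 38
methyl carbanion: pKₐ(CH₄) ≈ 48

formate (HCOO⁻) > hydroxide (OH⁻) > tert-butoxide > hydride (H⁻) > amide anion (NH₂⁻) > methyl carbanion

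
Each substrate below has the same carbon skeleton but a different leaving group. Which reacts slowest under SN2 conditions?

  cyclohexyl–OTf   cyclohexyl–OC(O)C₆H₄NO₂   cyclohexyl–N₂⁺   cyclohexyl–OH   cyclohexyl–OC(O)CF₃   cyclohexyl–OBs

cyclohexyl–OH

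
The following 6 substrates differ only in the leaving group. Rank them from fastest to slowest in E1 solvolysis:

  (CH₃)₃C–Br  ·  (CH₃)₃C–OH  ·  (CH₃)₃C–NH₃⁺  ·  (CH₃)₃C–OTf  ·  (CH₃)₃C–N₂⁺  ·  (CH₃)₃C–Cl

(CH₃)₃C–N₂⁺ > (CH₃)₃C–OTf > (CH₃)₃C–Br > (CH₃)₃C–Cl > (CH₃)₃C–NH₃⁺ > (CH₃)₃C–OH

Same R in every case — rank the leaving groups.
Leaving-group ability tracks the stability of the departed species; conjugate-acid pKₐ is the usual yardstick (lower pKₐ → better LG).
(CH₃)₃C–N₂⁺ loses N₂: no meaningful conjugate acid; N₂ departs as an exceptionally stable neutral molecule
(CH₃)₃C–OTf loses OTf⁻: pKₐ(CF₃SO₃H (triflic acid)) ≈ -14
(CH₃)₃C–Br loses Br⁻: pKₐ(HBr) ≈ -9
(CH₃)₃C–Cl loses Cl⁻: pKₐ(HCl) ≈ -7
(CH₃)₃C–NH₃⁺ loses NH₃: pKₐ(NH₄⁺) ≈ 9.2
(CH₃)₃C–OH loses OH⁻: pKₐ(H₂O) ≈ 15.7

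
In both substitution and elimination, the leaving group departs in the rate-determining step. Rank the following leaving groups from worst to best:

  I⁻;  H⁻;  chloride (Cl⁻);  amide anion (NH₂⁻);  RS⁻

I⁻: pKₐ(HI) ≈ -10 — large, highly polarisable; very weak base
chloride (Cl⁻): pKₐ(HCl) ≈ -7 — moderately weak base
RS⁻: pKₐ(RSH (a thiol)) ≈ 10.5
H⁻: pKₐ(H₂) ≈ 36
amide anion (NH₂⁻): pKₐ(NH₃) ≈ 38
Reversing gives the worst-to-best order requested.

amide anion (NH₂⁻) < H⁻ < RS⁻ < chloride (Cl⁻) < I⁻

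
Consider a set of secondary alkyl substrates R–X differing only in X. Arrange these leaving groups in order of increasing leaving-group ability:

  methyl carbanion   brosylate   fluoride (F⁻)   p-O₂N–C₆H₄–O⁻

A good leaving group is a weak base: the lower the pKₐ of its conjugate acid, the more readily it departs.
brosylate: pKₐ(p-BrC₆H₄SO₃H) ≈ -2.8
fluoride (F⁻): pKₐ(HF) ≈ 3.2 — small and strongly basic; the poor halide leaving group
p-O₂N–C₆H₄–O⁻: pKₐ(p-nitrophenol) ≈ 7.2
methyl carbanion: pKₐ(CH₄) ≈ 48
Listed from poorest to best leaving group as asked.

methyl carbanion < p-O₂N–C₆H₄–O⁻ < fluoride (F⁻) < brosylate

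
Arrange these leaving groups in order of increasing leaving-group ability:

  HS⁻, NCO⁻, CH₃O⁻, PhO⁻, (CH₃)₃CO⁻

Rank by basicity of the departing species: weakest base leaves most easily.
NCO⁻: pKₐ(HOCN) ≈ 3.5 — resonance between N and O
HS⁻: pKₐ(H₂S) ≈ 7 — larger and more polarisable than the oxygen analogue
PhO⁻: pKₐ(C₆H₅OH (phenol)) ≈ 10
CH₃O⁻: pKₐ(CH₃OH) ≈ 15.5
(CH₃)₃CO⁻: pKₐ(t-BuOH) ≈ 18 — bulky, strongly basic alkoxide
Reversing gives the worst-to-best order requested.

(CH₃)₃CO⁻ < CH₃O⁻ < PhO⁻ < HS⁻ < NCO⁻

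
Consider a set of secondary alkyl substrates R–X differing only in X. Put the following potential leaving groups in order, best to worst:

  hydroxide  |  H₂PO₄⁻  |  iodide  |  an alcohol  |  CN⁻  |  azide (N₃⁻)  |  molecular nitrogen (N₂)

molecular nitrogen (N₂) > iodide > an alcohol > H₂PO₄⁻ > azide (N₃⁻) > CN⁻ > hydroxide

Rank by basicity of the departing species: weakest base leaves most easily.
molecular nitrogen (N₂): no meaningful conjugate acid; N₂ departs as an exceptionally stable neutral molecule
iodide: pKₐ(HI) ≈ -10
an alcohol: pKₐ(R'OH₂⁺) ≈ -2.4
H₂PO₄⁻: pKₐ(H₃PO₄) ≈ 2.1
azide (N₃⁻): pKₐ(HN₃) ≈ 4.7
CN⁻: pKₐ(HCN) ≈ 9.2
hydroxide: pKₐ(H₂O) ≈ 15.7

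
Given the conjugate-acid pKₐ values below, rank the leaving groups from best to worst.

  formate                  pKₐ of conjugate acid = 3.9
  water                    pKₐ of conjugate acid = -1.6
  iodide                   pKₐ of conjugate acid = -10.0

iodide > water > formate

Lower conjugate-acid pKₐ ⇒ weaker base ⇒ better leaving group.
Sorting by the given values: iodide (-10.0), water (-1.6), formate (3.9).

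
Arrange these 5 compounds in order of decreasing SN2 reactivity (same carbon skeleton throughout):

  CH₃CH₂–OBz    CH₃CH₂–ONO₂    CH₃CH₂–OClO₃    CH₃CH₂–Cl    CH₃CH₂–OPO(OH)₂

The skeletons are identical, so relative rate is governed entirely by leaving-group ability.
A good leaving group is a weak base: the lower the pKₐ of its conjugate acid, the more readily it departs.
CH₃CH₂–OClO₃ loses ClO₄⁻: pKₐ(HClO₄) ≈ -10
CH₃CH₂–Cl loses Cl⁻: pKₐ(HCl) ≈ -7
CH₃CH₂–ONO₂ loses NO₃⁻: pKₐ(HNO₃) ≈ -1.3
CH₃CH₂–OPO(OH)₂ loses H₂PO₄⁻: pKₐ(H₃PO₄) ≈ 2.1
CH₃CH₂–OBz loses PhCOO⁻: pKₐ(C₆H₅COOH) ≈ 4.2

CH₃CH₂–OClO₃ > CH₃CH₂–Cl > CH₃CH₂–ONO₂ > CH₃CH₂–OPO(OH)₂ > CH₃CH₂–OBz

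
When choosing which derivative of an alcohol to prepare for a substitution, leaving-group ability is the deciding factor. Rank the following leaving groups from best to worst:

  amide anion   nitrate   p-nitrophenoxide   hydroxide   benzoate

nitrate: pKₐ(HNO₃) ≈ -1.3
benzoate: pKₐ(C₆H₅COOH) ≈ 4.2
p-nitrophenoxide: pKₐ(p-nitrophenol) ≈ 7.2
hydroxide: pKₐ(H₂O) ≈ 15.7
amide anion: pKₐ(NH₃) ≈ 38

nitrate > benzoate > p-nitrophenoxide > hydroxide > amide anion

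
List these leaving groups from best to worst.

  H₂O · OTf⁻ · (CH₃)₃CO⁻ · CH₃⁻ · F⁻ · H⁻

Rank by basicity of the departing species: weakest base leaves most easily.
OTf⁻: pKₐ(CF₃SO₃H (triflic acid)) ≈ -14
H₂O: pKₐ(H₃O⁺) ≈ -1.7
F⁻: pKₐ(HF) ≈ 3.2 — small and strongly basic; the poor halide leaving group
(CH₃)₃CO⁻: pKₐ(t-BuOH) ≈ 18 — bulky, strongly basic alkoxide
H⁻: pKₐ(H₂) ≈ 36 — extremely strong base; leaves only in special hydride-transfer contexts
CH₃⁻: pKₐ(CH₄) ≈ 48 — unstabilised carbanion; the worst conceivable leaving group

OTf⁻ > H₂O > F⁻ > (CH₃)₃CO⁻ > H⁻ > CH₃⁻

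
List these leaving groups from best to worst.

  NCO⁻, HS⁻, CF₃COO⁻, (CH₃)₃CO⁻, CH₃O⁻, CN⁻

CF₃COO⁻ > NCO⁻ > HS⁻ > CN⁻ > CH₃O⁻ > (CH₃)₃CO⁻

A good leaving group is a weak base: the lower the pKₐ of its conjugate acid, the more readily it departs.
CF₃COO⁻: pKₐ(CF₃COOH) ≈ 0.2
NCO⁻: pKₐ(HOCN) ≈ 3.5
HS⁻: pKₐ(H₂S) ≈ 7
CN⁻: pKₐ(HCN) ≈ 9.2
CH₃O⁻: pKₐ(CH₃OH) ≈ 15.5
(CH₃)₃CO⁻: pKₐ(t-BuOH) ≈ 18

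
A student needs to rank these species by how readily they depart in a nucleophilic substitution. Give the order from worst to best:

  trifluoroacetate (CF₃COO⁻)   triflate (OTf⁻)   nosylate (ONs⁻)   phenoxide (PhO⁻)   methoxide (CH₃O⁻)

The more stable X⁻ (or X) is on its own — i.e. the weaker a base it is — the better a leaving group it makes.
triflate (OTf⁻): pKₐ(CF₃SO₃H (triflic acid)) ≈ -14
nosylate (ONs⁻): pKₐ(p-O₂NC₆H₄SO₃H) ≈ -3.5 — p-nitro group further stabilises the sulfonate
trifluoroacetate (CF₃COO⁻): pKₐ(CF₃COOH) ≈ 0.2 — strongly electron-withdrawing CF₃ stabilises the carboxylate
phenoxide (PhO⁻): pKₐ(C₆H₅OH (phenol)) ≈ 10 — resonance into the ring helps, but still a poor LG
methoxide (CH₃O⁻): pKₐ(CH₃OH) ≈ 15.5 — strong base; alkoxides do not leave unassisted
Reversing gives the worst-to-best order requested.

methoxide (CH₃O⁻) < phenoxide (PhO⁻) < trifluoroacetate (CF₃COO⁻) < nosylate (ONs⁻) < triflate (OTf⁻)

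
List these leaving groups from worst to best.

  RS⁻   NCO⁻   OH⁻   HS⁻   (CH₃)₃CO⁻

(CH₃)₃CO⁻ < OH⁻ < RS⁻ < HS⁻ < NCO⁻

The more stable X⁻ (or X) is on its own — i.e. the weaker a base it is — the better a leaving group it makes.
NCO⁻: pKₐ(HOCN) ≈ 3.5
HS⁻: pKₐ(H₂S) ≈ 7
RS⁻: pKₐ(RSH (a thiol)) ≈ 10.5
OH⁻: pKₐ(H₂O) ≈ 15.7
(CH₃)₃CO⁻: pKₐ(t-BuOH) ≈ 18
Reversing gives the worst-to-best order requested.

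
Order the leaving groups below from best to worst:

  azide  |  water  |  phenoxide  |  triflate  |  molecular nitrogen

molecular nitrogen: no meaningful conjugate acid; N₂ departs as an exceptionally stable neutral molecule
triflate: pKₐ(CF₃SO₃H (triflic acid)) ≈ -14 — charge spread over three oxygens and a CF₃ group; the premier leaving group in synthesis
water: pKₐ(H₃O⁺) ≈ -1.7
azide: pKₐ(HN₃) ≈ 4.7 — linear, resonance-stabilised
phenoxide: pKₐ(C₆H₅OH (phenol)) ≈ 10 — resonance into the ring helps, but still a poor LG

molecular nitrogen > triflate > water > azide > phenoxide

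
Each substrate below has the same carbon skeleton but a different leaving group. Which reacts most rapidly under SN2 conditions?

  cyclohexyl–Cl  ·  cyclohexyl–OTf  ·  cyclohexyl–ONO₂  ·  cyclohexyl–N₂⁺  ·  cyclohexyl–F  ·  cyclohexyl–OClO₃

cyclohexyl–N₂⁺

Identical carbon frameworks mean the comparison reduces to leaving-group quality.
A good leaving group is a weak base: the lower the pKₐ of its conjugate acid, the more readily it departs.
cyclohexyl–N₂⁺ loses N₂: no meaningful conjugate acid; N₂ departs as an exceptionally stable neutral molecule
cyclohexyl–OTf loses OTf⁻: pKₐ(CF₃SO₃H (triflic acid)) ≈ -14
cyclohexyl–OClO₃ loses ClO₄⁻: pKₐ(HClO₄) ≈ -10
cyclohexyl–Cl loses Cl⁻: pKₐ(HCl) ≈ -7
cyclohexyl–ONO₂ loses NO₃⁻: pKₐ(HNO₃) ≈ -1.3
cyclohexyl–F loses F⁻: pKₐ(HF) ≈ 3.2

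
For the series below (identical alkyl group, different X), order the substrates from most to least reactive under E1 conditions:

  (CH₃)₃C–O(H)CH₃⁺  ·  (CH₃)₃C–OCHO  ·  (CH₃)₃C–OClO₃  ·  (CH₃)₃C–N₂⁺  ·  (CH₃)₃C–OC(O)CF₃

With the same alkyl group throughout, only the leaving group differentiates the rates.
A good leaving group is a weak base: the lower the pKₐ of its conjugate acid, the more readily it departs.
(CH₃)₃C–N₂⁺ loses N₂: no meaningful conjugate acid; N₂ departs as an exceptionally stable neutral molecule
(CH₃)₃C–OClO₃ loses ClO₄⁻: pKₐ(HClO₄) ≈ -10
(CH₃)₃C–O(H)CH₃⁺ loses R'OH: pKₐ(R'OH₂⁺) ≈ -2.4
(CH₃)₃C–OC(O)CF₃ loses CF₃COO⁻: pKₐ(CF₃COOH) ≈ 0.2
(CH₃)₃C–OCHO loses HCOO⁻: pKₐ(HCOOH) ≈ 3.8

(CH₃)₃C–N₂⁺ > (CH₃)₃C–OClO₃ > (CH₃)₃C–O(H)CH₃⁺ > (CH₃)₃C–OC(O)CF₃ > (CH₃)₃C–OCHO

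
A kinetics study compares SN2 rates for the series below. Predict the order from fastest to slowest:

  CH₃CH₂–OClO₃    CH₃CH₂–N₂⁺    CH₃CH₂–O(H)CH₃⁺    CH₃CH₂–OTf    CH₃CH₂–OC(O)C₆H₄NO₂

With the same alkyl group throughout, only the leaving group differentiates the rates.
Rank by basicity of the departing species: weakest base leaves most easily.
CH₃CH₂–N₂⁺ loses N₂: no meaningful conjugate acid; N₂ departs as an exceptionally stable neutral molecule
CH₃CH₂–OTf loses OTf⁻: pKₐ(CF₃SO₃H (triflic acid)) ≈ -14
CH₃CH₂–OClO₃ loses ClO₄⁻: pKₐ(HClO₄) ≈ -10
CH₃CH₂–O(H)CH₃⁺ loses R'OH: pKₐ(R'OH₂⁺) ≈ -2.4
CH₃CH₂–OC(O)C₆H₄NO₂ loses p-O₂N–C₆H₄–COO⁻: pKₐ(p-nitrobenzoic acid) ≈ 3.4

CH₃CH₂–N₂⁺ > CH₃CH₂–OTf > CH₃CH₂–OClO₃ > CH₃CH₂–O(H)CH₃⁺ > CH₃CH₂–OC(O)C₆H₄NO₂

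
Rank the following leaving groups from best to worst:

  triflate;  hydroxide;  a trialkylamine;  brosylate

triflate > brosylate > a trialkylamine > hydroxide

triflate: pKₐ(CF₃SO₃H (triflic acid)) ≈ -14
brosylate: pKₐ(p-BrC₆H₄SO₃H) ≈ -2.8
a trialkylamine: pKₐ(R'₃NH⁺) ≈ 10.7
hydroxide: pKₐ(H₂O) ≈ 15.7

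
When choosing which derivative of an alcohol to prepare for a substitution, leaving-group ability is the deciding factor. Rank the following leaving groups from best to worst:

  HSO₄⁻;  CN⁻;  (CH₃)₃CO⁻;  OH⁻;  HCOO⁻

HSO₄⁻ > HCOO⁻ > CN⁻ > OH⁻ > (CH₃)₃CO⁻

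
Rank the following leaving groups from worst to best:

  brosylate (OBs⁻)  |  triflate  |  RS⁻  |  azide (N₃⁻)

RS⁻ < azide (N₃⁻) < brosylate (OBs⁻) < triflate

A good leaving group is a weak base: the lower the pKₐ of its conjugate acid, the more readily it departs.
triflate: pKₐ(CF₃SO₃H (triflic acid)) ≈ -14
brosylate (OBs⁻): pKₐ(p-BrC₆H₄SO₃H) ≈ -2.8
azide (N₃⁻): pKₐ(HN₃) ≈ 4.7
RS⁻: pKₐ(RSH (a thiol)) ≈ 10.5 — moderately basic; rarely leaves without activation
Listed from poorest to best leaving group as asked.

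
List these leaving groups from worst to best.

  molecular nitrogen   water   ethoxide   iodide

ethoxide < water < iodide < molecular nitrogen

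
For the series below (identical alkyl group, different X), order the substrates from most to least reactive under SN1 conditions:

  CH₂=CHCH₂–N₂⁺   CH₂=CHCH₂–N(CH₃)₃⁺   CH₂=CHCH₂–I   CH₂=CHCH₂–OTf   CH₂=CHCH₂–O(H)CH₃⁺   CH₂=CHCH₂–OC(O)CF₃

CH₂=CHCH₂–N₂⁺ > CH₂=CHCH₂–OTf > CH₂=CHCH₂–I > CH₂=CHCH₂–O(H)CH₃⁺ > CH₂=CHCH₂–OC(O)CF₃ > CH₂=CHCH₂–N(CH₃)₃⁺

Identical carbon frameworks mean the comparison reduces to leaving-group quality.
A good leaving group is a weak base: the lower the pKₐ of its conjugate acid, the more readily it departs.
CH₂=CHCH₂–N₂⁺ loses N₂: no meaningful conjugate acid; N₂ departs as an exceptionally stable neutral molecule
CH₂=CHCH₂–OTf loses OTf⁻: pKₐ(CF₃SO₃H (triflic acid)) ≈ -14
CH₂=CHCH₂–I loses I⁻: pKₐ(HI) ≈ -10
CH₂=CHCH₂–O(H)CH₃⁺ loses R'OH: pKₐ(R'OH₂⁺) ≈ -2.4
CH₂=CHCH₂–OC(O)CF₃ loses CF₃COO⁻: pKₐ(CF₃COOH) ≈ 0.2
CH₂=CHCH₂–N(CH₃)₃⁺ loses NR'₃: pKₐ(R'₃NH⁺) ≈ 10.7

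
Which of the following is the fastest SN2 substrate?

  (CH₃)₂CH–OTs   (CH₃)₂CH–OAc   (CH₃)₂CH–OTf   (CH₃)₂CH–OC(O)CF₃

(CH₃)₂CH–OTf

Same R in every case — rank the leaving groups.
Rank by basicity of the departing species: weakest base leaves most easily.
(CH₃)₂CH–OTf loses OTf⁻: pKₐ(CF₃SO₃H (triflic acid)) ≈ -14
(CH₃)₂CH–OTs loses OTs⁻: pKₐ(p-CH₃C₆H₄SO₃H (TsOH)) ≈ -2.8
(CH₃)₂CH–OC(O)CF₃ loses CF₃COO⁻: pKₐ(CF₃COOH) ≈ 0.2
(CH₃)₂CH–OAc loses AcO⁻: pKₐ(CH₃COOH) ≈ 4.8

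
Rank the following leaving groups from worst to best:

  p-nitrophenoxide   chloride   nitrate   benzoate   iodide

p-nitrophenoxide < benzoate < nitrate < chloride < iodide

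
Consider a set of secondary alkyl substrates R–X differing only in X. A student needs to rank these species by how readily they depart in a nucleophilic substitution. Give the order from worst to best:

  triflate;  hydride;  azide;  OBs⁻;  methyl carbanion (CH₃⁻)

methyl carbanion (CH₃⁻) < hydride < azide < OBs⁻ < triflate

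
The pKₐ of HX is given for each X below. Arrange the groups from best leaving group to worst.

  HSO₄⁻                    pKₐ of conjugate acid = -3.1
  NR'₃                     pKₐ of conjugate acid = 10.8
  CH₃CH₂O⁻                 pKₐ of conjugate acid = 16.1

HSO₄⁻ > NR'₃ > CH₃CH₂O⁻

Lower conjugate-acid pKₐ ⇒ weaker base ⇒ better leaving group.
Sorting by the given values: HSO₄⁻ (-3.1), NR'₃ (10.8), CH₃CH₂O⁻ (16.1).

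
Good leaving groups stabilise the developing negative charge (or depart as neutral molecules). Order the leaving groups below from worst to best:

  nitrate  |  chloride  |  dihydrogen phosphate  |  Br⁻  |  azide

azide < dihydrogen phosphate < nitrate < chloride < Br⁻

Leaving-group ability tracks the stability of the departed species; conjugate-acid pKₐ is the usual yardstick (lower pKₐ → better LG).
Br⁻: pKₐ(HBr) ≈ -9
chloride: pKₐ(HCl) ≈ -7
nitrate: pKₐ(HNO₃) ≈ -1.3
dihydrogen phosphate: pKₐ(H₃PO₄) ≈ 2.1
azide: pKₐ(HN₃) ≈ 4.7
Listed from poorest to best leaving group as asked.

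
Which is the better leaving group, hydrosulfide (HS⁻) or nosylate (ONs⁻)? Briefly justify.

nosylate (ONs⁻)

nosylate (ONs⁻) is the better leaving group.
pKₐ(p-O₂NC₆H₄SO₃H) ≈ -3.5 versus pKₐ(H₂S) ≈ 7: nosylate (ONs⁻) is the much weaker base.
P-nitro group further stabilises the sulfonate.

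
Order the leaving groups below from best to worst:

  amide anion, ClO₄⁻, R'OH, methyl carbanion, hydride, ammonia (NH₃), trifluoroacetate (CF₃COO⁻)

A good leaving group is a weak base: the lower the pKₐ of its conjugate acid, the more readily it departs.
ClO₄⁻: pKₐ(HClO₄) ≈ -10 — extremely weak base; rarely used for safety reasons
R'OH: pKₐ(R'OH₂⁺) ≈ -2.4
trifluoroacetate (CF₃COO⁻): pKₐ(CF₃COOH) ≈ 0.2 — strongly electron-withdrawing CF₃ stabilises the carboxylate
ammonia (NH₃): pKₐ(NH₄⁺) ≈ 9.2 — neutral but moderately basic; leaves from R–NH₃⁺
hydride: pKₐ(H₂) ≈ 36 — extremely strong base; leaves only in special hydride-transfer contexts
amide anion: pKₐ(NH₃) ≈ 38 — extremely strong base; never a leaving group
methyl carbanion: pKₐ(CH₄) ≈ 48 — unstabilised carbanion; the worst conceivable leaving group

ClO₄⁻ > R'OH > trifluoroacetate (CF₃COO⁻) > ammonia (NH₃) > hydride > amide anion > methyl carbanion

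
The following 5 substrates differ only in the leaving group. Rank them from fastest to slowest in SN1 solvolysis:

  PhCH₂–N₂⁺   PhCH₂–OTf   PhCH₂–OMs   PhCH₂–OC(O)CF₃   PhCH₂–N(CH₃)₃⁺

PhCH₂–N₂⁺ > PhCH₂–OTf > PhCH₂–OMs > PhCH₂–OC(O)CF₃ > PhCH₂–N(CH₃)₃⁺

The skeletons are identical, so relative rate is governed entirely by leaving-group ability.
Leaving-group ability tracks the stability of the departed species; conjugate-acid pKₐ is the usual yardstick (lower pKₐ → better LG).
PhCH₂–N₂⁺ loses N₂: no meaningful conjugate acid; N₂ departs as an exceptionally stable neutral molecule
PhCH₂–OTf loses OTf⁻: pKₐ(CF₃SO₃H (triflic acid)) ≈ -14
PhCH₂–OMs loses OMs⁻: pKₐ(CH₃SO₃H (MsOH)) ≈ -1.9
PhCH₂–OC(O)CF₃ loses CF₃COO⁻: pKₐ(CF₃COOH) ≈ 0.2
PhCH₂–N(CH₃)₃⁺ loses NR'₃: pKₐ(R'₃NH⁺) ≈ 10.7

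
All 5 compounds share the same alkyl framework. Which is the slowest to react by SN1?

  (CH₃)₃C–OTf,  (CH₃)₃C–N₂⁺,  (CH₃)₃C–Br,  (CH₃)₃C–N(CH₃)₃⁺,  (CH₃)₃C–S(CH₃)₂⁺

The skeletons are identical, so relative rate is governed entirely by leaving-group ability.
A good leaving group is a weak base: the lower the pKₐ of its conjugate acid, the more readily it departs.
(CH₃)₃C–N₂⁺ loses N₂: no meaningful conjugate acid; N₂ departs as an exceptionally stable neutral molecule
(CH₃)₃C–OTf loses OTf⁻: pKₐ(CF₃SO₃H (triflic acid)) ≈ -14
(CH₃)₃C–Br loses Br⁻: pKₐ(HBr) ≈ -9
(CH₃)₃C–S(CH₃)₂⁺ loses SR'₂: pKₐ(R'₂SH⁺) ≈ -7
(CH₃)₃C–N(CH₃)₃⁺ loses NR'₃: pKₐ(R'₃NH⁺) ≈ 10.7

(CH₃)₃C–N(CH₃)₃⁺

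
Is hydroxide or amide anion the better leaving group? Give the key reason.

hydroxide

hydroxide is the better leaving group.
pKₐ(H₂O) ≈ 15.7 versus pKₐ(NH₃) ≈ 38: hydroxide is the much weaker base.
Strong base; essentially never leaves without prior activation.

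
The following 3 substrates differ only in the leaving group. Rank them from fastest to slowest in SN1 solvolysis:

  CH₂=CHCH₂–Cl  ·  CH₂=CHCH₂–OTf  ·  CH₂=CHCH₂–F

CH₂=CHCH₂–OTf > CH₂=CHCH₂–Cl > CH₂=CHCH₂–F

The skeletons are identical, so relative rate is governed entirely by leaving-group ability.
Leaving-group ability tracks the stability of the departed species; conjugate-acid pKₐ is the usual yardstick (lower pKₐ → better LG).
CH₂=CHCH₂–OTf loses OTf⁻: pKₐ(CF₃SO₃H (triflic acid)) ≈ -14
CH₂=CHCH₂–Cl loses Cl⁻: pKₐ(HCl) ≈ -7
CH₂=CHCH₂–F loses F⁻: pKₐ(HF) ≈ 3.2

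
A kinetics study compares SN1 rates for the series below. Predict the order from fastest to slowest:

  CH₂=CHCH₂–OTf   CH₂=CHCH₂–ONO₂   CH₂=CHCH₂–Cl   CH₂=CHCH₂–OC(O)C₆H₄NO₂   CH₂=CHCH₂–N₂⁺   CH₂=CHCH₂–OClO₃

CH₂=CHCH₂–N₂⁺ > CH₂=CHCH₂–OTf > CH₂=CHCH₂–OClO₃ > CH₂=CHCH₂–Cl > CH₂=CHCH₂–ONO₂ > CH₂=CHCH₂–OC(O)C₆H₄NO₂

Same R in every case — rank the leaving groups.
A good leaving group is a weak base: the lower the pKₐ of its conjugate acid, the more readily it departs.
CH₂=CHCH₂–N₂⁺ loses N₂: no meaningful conjugate acid; N₂ departs as an exceptionally stable neutral molecule
CH₂=CHCH₂–OTf loses OTf⁻: pKₐ(CF₃SO₃H (triflic acid)) ≈ -14
CH₂=CHCH₂–OClO₃ loses ClO₄⁻: pKₐ(HClO₄) ≈ -10
CH₂=CHCH₂–Cl loses Cl⁻: pKₐ(HCl) ≈ -7
CH₂=CHCH₂–ONO₂ loses NO₃⁻: pKₐ(HNO₃) ≈ -1.3
CH₂=CHCH₂–OC(O)C₆H₄NO₂ loses p-O₂N–C₆H₄–COO⁻: pKₐ(p-nitrobenzoic acid) ≈ 3.4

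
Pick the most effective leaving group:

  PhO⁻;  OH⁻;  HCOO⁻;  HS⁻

A good leaving group is a weak base: the lower the pKₐ of its conjugate acid, the more readily it departs.
HCOO⁻: pKₐ(HCOOH) ≈ 3.8
HS⁻: pKₐ(H₂S) ≈ 7
PhO⁻: pKₐ(C₆H₅OH (phenol)) ≈ 10
OH⁻: pKₐ(H₂O) ≈ 15.7

HCOO⁻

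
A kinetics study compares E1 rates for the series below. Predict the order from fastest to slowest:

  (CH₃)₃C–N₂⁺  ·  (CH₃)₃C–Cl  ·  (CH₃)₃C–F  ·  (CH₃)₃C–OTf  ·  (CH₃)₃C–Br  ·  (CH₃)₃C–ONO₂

(CH₃)₃C–N₂⁺ > (CH₃)₃C–OTf > (CH₃)₃C–Br > (CH₃)₃C–Cl > (CH₃)₃C–ONO₂ > (CH₃)₃C–F

The skeletons are identical, so relative rate is governed entirely by leaving-group ability.
Rank by basicity of the departing species: weakest base leaves most easily.
(CH₃)₃C–N₂⁺ loses N₂: no meaningful conjugate acid; N₂ departs as an exceptionally stable neutral molecule
(CH₃)₃C–OTf loses OTf⁻: pKₐ(CF₃SO₃H (triflic acid)) ≈ -14
(CH₃)₃C–Br loses Br⁻: pKₐ(HBr) ≈ -9
(CH₃)₃C–Cl loses Cl⁻: pKₐ(HCl) ≈ -7
(CH₃)₃C–ONO₂ loses NO₃⁻: pKₐ(HNO₃) ≈ -1.3
(CH₃)₃C–F loses F⁻: pKₐ(HF) ≈ 3.2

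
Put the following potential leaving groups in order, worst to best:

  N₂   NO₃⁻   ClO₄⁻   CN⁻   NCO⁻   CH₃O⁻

The more stable X⁻ (or X) is on its own — i.e. the weaker a base it is — the better a leaving group it makes.
N₂: no meaningful conjugate acid; N₂ departs as an exceptionally stable neutral molecule
ClO₄⁻: pKₐ(HClO₄) ≈ -10 — extremely weak base; rarely used for safety reasons
NO₃⁻: pKₐ(HNO₃) ≈ -1.3
NCO⁻: pKₐ(HOCN) ≈ 3.5
CN⁻: pKₐ(HCN) ≈ 9.2 — sp carbon stabilises the charge somewhat, but still a poor LG
CH₃O⁻: pKₐ(CH₃OH) ≈ 15.5 — strong base; alkoxides do not leave unassisted
Listed from poorest to best leaving group as asked.

CH₃O⁻ < CN⁻ < NCO⁻ < NO₃⁻ < ClO₄⁻ < N₂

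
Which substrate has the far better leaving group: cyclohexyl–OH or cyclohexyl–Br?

From cyclohexyl–OH the departing group would be OH⁻ (pKₐ(H₂O) ≈ 15.7). Strong base; essentially never leaves without prior activation.
From cyclohexyl–Br the leaving group is Br⁻ (pKₐ(HBr) ≈ -9). Weak base; good leaving group.
(In practice cyclohexyl–Br is made from cyclohexyl–OH by treatment with PBr₃, replacing the hydroxyl with bromide.)

cyclohexyl–Br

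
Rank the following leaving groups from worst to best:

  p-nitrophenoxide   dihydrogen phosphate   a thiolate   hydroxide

hydroxide < a thiolate < p-nitrophenoxide < dihydrogen phosphate

dihydrogen phosphate: pKₐ(H₃PO₄) ≈ 2.1
p-nitrophenoxide: pKₐ(p-nitrophenol) ≈ 7.2
a thiolate: pKₐ(RSH (a thiol)) ≈ 10.5
hydroxide: pKₐ(H₂O) ≈ 15.7
Reversing gives the worst-to-best order requested.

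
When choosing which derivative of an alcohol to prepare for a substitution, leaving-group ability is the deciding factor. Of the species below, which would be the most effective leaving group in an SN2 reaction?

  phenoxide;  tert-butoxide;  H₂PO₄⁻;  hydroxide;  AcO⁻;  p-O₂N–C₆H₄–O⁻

Leaving-group ability tracks the stability of the departed species; conjugate-acid pKₐ is the usual yardstick (lower pKₐ → better LG).
H₂PO₄⁻: pKₐ(H₃PO₄) ≈ 2.1
AcO⁻: pKₐ(CH₃COOH) ≈ 4.8
p-O₂N–C₆H₄–O⁻: pKₐ(p-nitrophenol) ≈ 7.2
phenoxide: pKₐ(C₆H₅OH (phenol)) ≈ 10
hydroxide: pKₐ(H₂O) ≈ 15.7
tert-butoxide: pKₐ(t-BuOH) ≈ 18

H₂PO₄⁻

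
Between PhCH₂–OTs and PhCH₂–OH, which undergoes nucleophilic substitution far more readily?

PhCH₂–OTs

From PhCH₂–OH the departing group would be OH⁻ (pKₐ(H₂O) ≈ 15.7). Strong base; essentially never leaves without prior activation.
From PhCH₂–OTs the leaving group is OTs⁻ (pKₐ(p-CH₃C₆H₄SO₃H (TsOH)) ≈ -2.8). Resonance-delocalised arenesulfonate.
(In practice PhCH₂–OTs is made from PhCH₂–OH by treatment with TsCl / pyridine, converting the hydroxyl into a tosylate.)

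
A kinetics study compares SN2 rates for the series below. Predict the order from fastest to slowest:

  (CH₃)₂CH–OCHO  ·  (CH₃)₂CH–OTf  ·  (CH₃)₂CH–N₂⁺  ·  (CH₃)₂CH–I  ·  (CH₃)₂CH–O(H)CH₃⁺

Same R in every case — rank the leaving groups.
Rank by basicity of the departing species: weakest base leaves most easily.
(CH₃)₂CH–N₂⁺ loses N₂: no meaningful conjugate acid; N₂ departs as an exceptionally stable neutral molecule
(CH₃)₂CH–OTf loses OTf⁻: pKₐ(CF₃SO₃H (triflic acid)) ≈ -14
(CH₃)₂CH–I loses I⁻: pKₐ(HI) ≈ -10
(CH₃)₂CH–O(H)CH₃⁺ loses R'OH: pKₐ(R'OH₂⁺) ≈ -2.4
(CH₃)₂CH–OCHO loses HCOO⁻: pKₐ(HCOOH) ≈ 3.8

(CH₃)₂CH–N₂⁺ > (CH₃)₂CH–OTf > (CH₃)₂CH–I > (CH₃)₂CH–O(H)CH₃⁺ > (CH₃)₂CH–OCHO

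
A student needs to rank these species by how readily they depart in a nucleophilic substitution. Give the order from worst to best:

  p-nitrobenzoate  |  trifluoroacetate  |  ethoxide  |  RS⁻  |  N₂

Rank by basicity of the departing species: weakest base leaves most easily.
N₂: no meaningful conjugate acid; N₂ departs as an exceptionally stable neutral molecule
trifluoroacetate: pKₐ(CF₃COOH) ≈ 0.2
p-nitrobenzoate: pKₐ(p-nitrobenzoic acid) ≈ 3.4 — electron-withdrawing nitro group stabilises the carboxylate
RS⁻: pKₐ(RSH (a thiol)) ≈ 10.5 — moderately basic; rarely leaves without activation
ethoxide: pKₐ(CH₃CH₂OH) ≈ 16 — strong base; alkoxides do not leave unassisted
Listed from poorest to best leaving group as asked.

ethoxide < RS⁻ < p-nitrobenzoate < trifluoroacetate < N₂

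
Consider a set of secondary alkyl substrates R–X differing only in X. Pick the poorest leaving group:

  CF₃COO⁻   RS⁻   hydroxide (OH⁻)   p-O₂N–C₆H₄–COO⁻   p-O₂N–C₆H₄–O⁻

hydroxide (OH⁻)

CF₃COO⁻: pKₐ(CF₃COOH) ≈ 0.2
p-O₂N–C₆H₄–COO⁻: pKₐ(p-nitrobenzoic acid) ≈ 3.4
p-O₂N–C₆H₄–O⁻: pKₐ(p-nitrophenol) ≈ 7.2
RS⁻: pKₐ(RSH (a thiol)) ≈ 10.5
hydroxide (OH⁻): pKₐ(H₂O) ≈ 15.7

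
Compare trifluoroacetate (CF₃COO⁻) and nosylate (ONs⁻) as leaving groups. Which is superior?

nosylate (ONs⁻)

nosylate (ONs⁻) is the better leaving group.
pKₐ(p-O₂NC₆H₄SO₃H) ≈ -3.5 versus pKₐ(CF₃COOH) ≈ 0.2: nosylate (ONs⁻) is the much weaker base.
P-nitro group further stabilises the sulfonate.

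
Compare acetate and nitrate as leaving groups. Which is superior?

nitrate

nitrate is the better leaving group.
pKₐ(HNO₃) ≈ -1.3 versus pKₐ(CH₃COOH) ≈ 4.8: nitrate is the much weaker base.
Resonance-delocalised over three oxygens.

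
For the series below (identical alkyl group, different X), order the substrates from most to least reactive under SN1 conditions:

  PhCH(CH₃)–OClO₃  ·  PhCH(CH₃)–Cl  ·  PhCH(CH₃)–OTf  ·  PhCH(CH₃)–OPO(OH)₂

Identical carbon frameworks mean the comparison reduces to leaving-group quality.
The more stable X⁻ (or X) is on its own — i.e. the weaker a base it is — the better a leaving group it makes.
PhCH(CH₃)–OTf loses OTf⁻: pKₐ(CF₃SO₃H (triflic acid)) ≈ -14
PhCH(CH₃)–OClO₃ loses ClO₄⁻: pKₐ(HClO₄) ≈ -10
PhCH(CH₃)–Cl loses Cl⁻: pKₐ(HCl) ≈ -7
PhCH(CH₃)–OPO(OH)₂ loses H₂PO₄⁻: pKₐ(H₃PO₄) ≈ 2.1

PhCH(CH₃)–OTf > PhCH(CH₃)–OClO₃ > PhCH(CH₃)–Cl > PhCH(CH₃)–OPO(OH)₂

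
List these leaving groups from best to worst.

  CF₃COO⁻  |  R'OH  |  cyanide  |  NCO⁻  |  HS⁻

The more stable X⁻ (or X) is on its own — i.e. the weaker a base it is — the better a leaving group it makes.
R'OH: pKₐ(R'OH₂⁺) ≈ -2.4
CF₃COO⁻: pKₐ(CF₃COOH) ≈ 0.2 — strongly electron-withdrawing CF₃ stabilises the carboxylate
NCO⁻: pKₐ(HOCN) ≈ 3.5 — resonance between N and O
HS⁻: pKₐ(H₂S) ≈ 7
cyanide: pKₐ(HCN) ≈ 9.2 — sp carbon stabilises the charge somewhat, but still a poor LG

R'OH > CF₃COO⁻ > NCO⁻ > HS⁻ > cyanide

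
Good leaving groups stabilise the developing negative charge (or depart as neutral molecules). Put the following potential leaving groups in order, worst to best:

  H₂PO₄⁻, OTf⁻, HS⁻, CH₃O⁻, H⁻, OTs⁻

OTf⁻: pKₐ(CF₃SO₃H (triflic acid)) ≈ -14 — charge spread over three oxygens and a CF₃ group; the premier leaving group in synthesis
OTs⁻: pKₐ(p-CH₃C₆H₄SO₃H (TsOH)) ≈ -2.8 — resonance-delocalised arenesulfonate
H₂PO₄⁻: pKₐ(H₃PO₄) ≈ 2.1 — moderate base; biological leaving group after further activation
HS⁻: pKₐ(H₂S) ≈ 7 — larger and more polarisable than the oxygen analogue
CH₃O⁻: pKₐ(CH₃OH) ≈ 15.5 — strong base; alkoxides do not leave unassisted
H⁻: pKₐ(H₂) ≈ 36
Listed from poorest to best leaving group as asked.

H⁻ < CH₃O⁻ < HS⁻ < H₂PO₄⁻ < OTs⁻ < OTf⁻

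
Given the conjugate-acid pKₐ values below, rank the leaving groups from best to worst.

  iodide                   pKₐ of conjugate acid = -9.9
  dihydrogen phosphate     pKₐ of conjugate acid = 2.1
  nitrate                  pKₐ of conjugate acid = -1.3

iodide > nitrate > dihydrogen phosphate

Lower conjugate-acid pKₐ ⇒ weaker base ⇒ better leaving group.
Sorting by the given values: iodide (-9.9), nitrate (-1.3), dihydrogen phosphate (2.1).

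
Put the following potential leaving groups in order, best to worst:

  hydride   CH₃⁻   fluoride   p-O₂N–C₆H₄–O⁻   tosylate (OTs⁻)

tosylate (OTs⁻) > fluoride > p-O₂N–C₆H₄–O⁻ > hydride > CH₃⁻

Rank by basicity of the departing species: weakest base leaves most easily.
tosylate (OTs⁻): pKₐ(p-CH₃C₆H₄SO₃H (TsOH)) ≈ -2.8 — resonance-delocalised arenesulfonate
fluoride: pKₐ(HF) ≈ 3.2 — small and strongly basic; the poor halide leaving group
p-O₂N–C₆H₄–O⁻: pKₐ(p-nitrophenol) ≈ 7.2 — nitro group delocalises the charge; the classic chromogenic LG
hydride: pKₐ(H₂) ≈ 36 — extremely strong base; leaves only in special hydride-transfer contexts
CH₃⁻: pKₐ(CH₄) ≈ 48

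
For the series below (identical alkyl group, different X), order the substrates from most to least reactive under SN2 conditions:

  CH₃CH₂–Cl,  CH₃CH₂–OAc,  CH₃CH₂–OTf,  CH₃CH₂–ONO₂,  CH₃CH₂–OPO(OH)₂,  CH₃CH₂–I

With the same alkyl group throughout, only the leaving group differentiates the rates.
The more stable X⁻ (or X) is on its own — i.e. the weaker a base it is — the better a leaving group it makes.
CH₃CH₂–OTf loses OTf⁻: pKₐ(CF₃SO₃H (triflic acid)) ≈ -14
CH₃CH₂–I loses I⁻: pKₐ(HI) ≈ -10
CH₃CH₂–Cl loses Cl⁻: pKₐ(HCl) ≈ -7
CH₃CH₂–ONO₂ loses NO₃⁻: pKₐ(HNO₃) ≈ -1.3
CH₃CH₂–OPO(OH)₂ loses H₂PO₄⁻: pKₐ(H₃PO₄) ≈ 2.1
CH₃CH₂–OAc loses AcO⁻: pKₐ(CH₃COOH) ≈ 4.8

CH₃CH₂–OTf > CH₃CH₂–I > CH₃CH₂–Cl > CH₃CH₂–ONO₂ > CH₃CH₂–OPO(OH)₂ > CH₃CH₂–OAc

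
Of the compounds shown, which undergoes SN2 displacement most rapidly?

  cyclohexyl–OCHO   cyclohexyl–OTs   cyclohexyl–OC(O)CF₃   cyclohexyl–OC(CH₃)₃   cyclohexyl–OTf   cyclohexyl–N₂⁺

Same R in every case — rank the leaving groups.
The more stable X⁻ (or X) is on its own — i.e. the weaker a base it is — the better a leaving group it makes.
cyclohexyl–N₂⁺ loses N₂: no meaningful conjugate acid; N₂ departs as an exceptionally stable neutral molecule
cyclohexyl–OTf loses OTf⁻: pKₐ(CF₃SO₃H (triflic acid)) ≈ -14
cyclohexyl–OTs loses OTs⁻: pKₐ(p-CH₃C₆H₄SO₃H (TsOH)) ≈ -2.8
cyclohexyl–OC(O)CF₃ loses CF₃COO⁻: pKₐ(CF₃COOH) ≈ 0.2
cyclohexyl–OCHO loses HCOO⁻: pKₐ(HCOOH) ≈ 3.8
cyclohexyl–OC(CH₃)₃ loses (CH₃)₃CO⁻: pKₐ(t-BuOH) ≈ 18

cyclohexyl–N₂⁺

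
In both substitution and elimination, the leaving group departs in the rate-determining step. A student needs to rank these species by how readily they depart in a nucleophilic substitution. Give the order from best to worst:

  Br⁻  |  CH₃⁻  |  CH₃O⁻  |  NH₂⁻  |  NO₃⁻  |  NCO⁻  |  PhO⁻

Br⁻ > NO₃⁻ > NCO⁻ > PhO⁻ > CH₃O⁻ > NH₂⁻ > CH₃⁻

Rank by basicity of the departing species: weakest base leaves most easily.
Br⁻: pKₐ(HBr) ≈ -9
NO₃⁻: pKₐ(HNO₃) ≈ -1.3
NCO⁻: pKₐ(HOCN) ≈ 3.5
PhO⁻: pKₐ(C₆H₅OH (phenol)) ≈ 10
CH₃O⁻: pKₐ(CH₃OH) ≈ 15.5
NH₂⁻: pKₐ(NH₃) ≈ 38
CH₃⁻: pKₐ(CH₄) ≈ 48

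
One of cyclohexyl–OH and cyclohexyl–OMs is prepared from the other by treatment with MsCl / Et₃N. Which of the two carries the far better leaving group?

cyclohexyl–OMs

From cyclohexyl–OH the departing group would be OH⁻ (pKₐ(H₂O) ≈ 15.7). Strong base; essentially never leaves without prior activation.
From cyclohexyl–OMs the leaving group is OMs⁻ (pKₐ(CH₃SO₃H (MsOH)) ≈ -1.9). Resonance-delocalised alkanesulfonate.
Treatment with MsCl / Et₃N works by converting the hydroxyl into a mesylate, making cyclohexyl–OMs enormously more reactive.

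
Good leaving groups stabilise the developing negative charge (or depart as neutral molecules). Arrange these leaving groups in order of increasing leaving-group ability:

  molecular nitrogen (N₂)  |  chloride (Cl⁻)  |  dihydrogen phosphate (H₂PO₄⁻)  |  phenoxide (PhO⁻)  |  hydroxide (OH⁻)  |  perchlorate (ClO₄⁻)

hydroxide (OH⁻) < phenoxide (PhO⁻) < dihydrogen phosphate (H₂PO₄⁻) < chloride (Cl⁻) < perchlorate (ClO₄⁻) < molecular nitrogen (N₂)

molecular nitrogen (N₂): no meaningful conjugate acid; N₂ departs as an exceptionally stable neutral molecule
perchlorate (ClO₄⁻): pKₐ(HClO₄) ≈ -10 — extremely weak base; rarely used for safety reasons
chloride (Cl⁻): pKₐ(HCl) ≈ -7 — moderately weak base
dihydrogen phosphate (H₂PO₄⁻): pKₐ(H₃PO₄) ≈ 2.1
phenoxide (PhO⁻): pKₐ(C₆H₅OH (phenol)) ≈ 10 — resonance into the ring helps, but still a poor LG
hydroxide (OH⁻): pKₐ(H₂O) ≈ 15.7 — strong base; essentially never leaves without prior activation
Listed from poorest to best leaving group as asked.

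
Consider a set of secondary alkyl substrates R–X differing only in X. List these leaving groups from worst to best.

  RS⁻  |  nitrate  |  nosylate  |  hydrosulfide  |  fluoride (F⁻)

RS⁻ < hydrosulfide < fluoride (F⁻) < nitrate < nosylate

Rank by basicity of the departing species: weakest base leaves most easily.
nosylate: pKₐ(p-O₂NC₆H₄SO₃H) ≈ -3.5
nitrate: pKₐ(HNO₃) ≈ -1.3
fluoride (F⁻): pKₐ(HF) ≈ 3.2
hydrosulfide: pKₐ(H₂S) ≈ 7
RS⁻: pKₐ(RSH (a thiol)) ≈ 10.5
The question asks for worst first, so the sequence is read in increasing leaving-group ability.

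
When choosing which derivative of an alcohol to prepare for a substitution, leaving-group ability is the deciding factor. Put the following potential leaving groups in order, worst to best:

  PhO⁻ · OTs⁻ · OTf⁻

Leaving-group ability tracks the stability of the departed species; conjugate-acid pKₐ is the usual yardstick (lower pKₐ → better LG).
OTf⁻: pKₐ(CF₃SO₃H (triflic acid)) ≈ -14
OTs⁻: pKₐ(p-CH₃C₆H₄SO₃H (TsOH)) ≈ -2.8
PhO⁻: pKₐ(C₆H₅OH (phenol)) ≈ 10
Reversing gives the worst-to-best order requested.

PhO⁻ < OTs⁻ < OTf⁻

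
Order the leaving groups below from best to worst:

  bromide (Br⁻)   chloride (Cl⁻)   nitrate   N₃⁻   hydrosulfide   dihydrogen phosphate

Rank by basicity of the departing species: weakest base leaves most easily.
bromide (Br⁻): pKₐ(HBr) ≈ -9 — weak base; good leaving group
chloride (Cl⁻): pKₐ(HCl) ≈ -7 — moderately weak base
nitrate: pKₐ(HNO₃) ≈ -1.3 — resonance-delocalised over three oxygens
dihydrogen phosphate: pKₐ(H₃PO₄) ≈ 2.1 — moderate base; biological leaving group after further activation
N₃⁻: pKₐ(HN₃) ≈ 4.7
hydrosulfide: pKₐ(H₂S) ≈ 7 — larger and more polarisable than the oxygen analogue

bromide (Br⁻) > chloride (Cl⁻) > nitrate > dihydrogen phosphate > N₃⁻ > hydrosulfide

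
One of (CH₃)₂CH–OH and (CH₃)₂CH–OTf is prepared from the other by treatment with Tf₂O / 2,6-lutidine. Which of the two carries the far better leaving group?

(CH₃)₂CH–OTf

From (CH₃)₂CH–OH the departing group would be OH⁻ (pKₐ(H₂O) ≈ 15.7). Strong base; essentially never leaves without prior activation.
From (CH₃)₂CH–OTf the leaving group is OTf⁻ (pKₐ(CF₃SO₃H (triflic acid)) ≈ -14). Charge spread over three oxygens and a CF₃ group; the premier leaving group in synthesis.
Treatment with Tf₂O / 2,6-lutidine works by converting the hydroxyl into a triflate, making (CH₃)₂CH–OTf enormously more reactive.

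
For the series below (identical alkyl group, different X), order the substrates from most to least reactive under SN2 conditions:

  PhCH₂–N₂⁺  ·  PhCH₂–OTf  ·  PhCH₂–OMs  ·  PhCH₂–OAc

PhCH₂–N₂⁺ > PhCH₂–OTf > PhCH₂–OMs > PhCH₂–OAc

Identical carbon frameworks mean the comparison reduces to leaving-group quality.
Leaving-group ability tracks the stability of the departed species; conjugate-acid pKₐ is the usual yardstick (lower pKₐ → better LG).
PhCH₂–N₂⁺ loses N₂: no meaningful conjugate acid; N₂ departs as an exceptionally stable neutral molecule
PhCH₂–OTf loses OTf⁻: pKₐ(CF₃SO₃H (triflic acid)) ≈ -14
PhCH₂–OMs loses OMs⁻: pKₐ(CH₃SO₃H (MsOH)) ≈ -1.9
PhCH₂–OAc loses AcO⁻: pKₐ(CH₃COOH) ≈ 4.8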